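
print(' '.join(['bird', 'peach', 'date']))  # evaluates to bird peach date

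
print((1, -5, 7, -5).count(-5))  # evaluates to 2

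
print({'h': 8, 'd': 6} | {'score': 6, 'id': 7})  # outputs {'h': 8, 'd': 6, 'score': 6, 'id': 7}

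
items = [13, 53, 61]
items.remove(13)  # [53, 61]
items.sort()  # [53, 61]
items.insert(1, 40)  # [53, 40, 61]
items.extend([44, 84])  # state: [53, 40, 61, 44, 84]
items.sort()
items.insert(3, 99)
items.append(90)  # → [40, 44, 53, 99, 61, 84, 90]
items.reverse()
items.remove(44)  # [90, 84, 61, 99, 53, 40]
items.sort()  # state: [40, 53, 61, 84, 90, 99]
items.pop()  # 99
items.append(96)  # [40, 53, 61, 84, 90, 96]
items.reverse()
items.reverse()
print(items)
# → [40, 53, 61, 84, 90, 96]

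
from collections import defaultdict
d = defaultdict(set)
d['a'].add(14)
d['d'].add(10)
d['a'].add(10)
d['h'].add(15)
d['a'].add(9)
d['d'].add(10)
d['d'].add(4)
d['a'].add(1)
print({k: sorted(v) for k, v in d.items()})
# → {'a': [1, 9, 10, 14], 'd': [4, 10], 'h': [15]}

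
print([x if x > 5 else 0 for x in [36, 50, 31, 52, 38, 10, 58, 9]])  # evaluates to [36, 50, 31, 52, 38, 10, 58, 9]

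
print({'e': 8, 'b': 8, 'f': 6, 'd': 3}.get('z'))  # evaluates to None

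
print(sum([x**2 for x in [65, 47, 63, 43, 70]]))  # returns 17152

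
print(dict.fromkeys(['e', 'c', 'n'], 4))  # {'e': 4, 'c': 4, 'n': 4}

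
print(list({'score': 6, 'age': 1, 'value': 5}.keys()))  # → ['score', 'age', 'value']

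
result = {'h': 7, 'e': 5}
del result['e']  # {'h': 7}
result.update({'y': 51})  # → {'h': 7, 'y': 51}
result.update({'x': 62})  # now {'h': 7, 'y': 51, 'x': 62}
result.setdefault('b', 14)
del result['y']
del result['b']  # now {'h': 7, 'x': 62}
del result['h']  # {'x': 62}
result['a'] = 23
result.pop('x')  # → 62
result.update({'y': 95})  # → {'a': 23, 'y': 95}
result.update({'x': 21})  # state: {'a': 23, 'y': 95, 'x': 21}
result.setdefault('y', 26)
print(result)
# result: {'a': 23, 'y': 95, 'x': 21}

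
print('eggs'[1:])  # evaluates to ggs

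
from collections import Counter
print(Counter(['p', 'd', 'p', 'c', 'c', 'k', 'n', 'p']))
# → Counter({'p': 3, 'c': 2, 'd': 1, 'k': 1, 'n': 1})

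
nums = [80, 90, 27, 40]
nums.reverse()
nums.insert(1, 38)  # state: [40, 38, 27, 90, 80]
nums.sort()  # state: [27, 38, 40, 80, 90]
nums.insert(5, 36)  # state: [27, 38, 40, 80, 90, 36]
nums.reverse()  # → [36, 90, 80, 40, 38, 27]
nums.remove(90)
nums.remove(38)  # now [36, 80, 40, 27]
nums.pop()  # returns 27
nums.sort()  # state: [36, 40, 80]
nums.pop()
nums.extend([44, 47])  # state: [36, 40, 44, 47]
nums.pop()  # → 47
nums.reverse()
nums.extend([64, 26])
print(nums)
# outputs [44, 40, 36, 64, 26]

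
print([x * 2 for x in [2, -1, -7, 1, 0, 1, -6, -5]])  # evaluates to [4, -2, -14, 2, 0, 2, -12, -10]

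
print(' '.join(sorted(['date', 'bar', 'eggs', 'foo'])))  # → bar date eggs foo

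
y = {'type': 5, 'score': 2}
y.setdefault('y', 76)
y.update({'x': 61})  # {'type': 5, 'score': 2, 'y': 76, 'x': 61}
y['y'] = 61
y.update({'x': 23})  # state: {'type': 5, 'score': 2, 'y': 61, 'x': 23}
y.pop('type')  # 5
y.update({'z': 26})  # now {'score': 2, 'y': 61, 'x': 23, 'z': 26}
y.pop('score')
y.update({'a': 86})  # {'y': 61, 'x': 23, 'z': 26, 'a': 86}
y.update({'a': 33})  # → {'y': 61, 'x': 23, 'z': 26, 'a': 33}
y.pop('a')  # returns 33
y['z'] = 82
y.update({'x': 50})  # {'y': 61, 'x': 50, 'z': 82}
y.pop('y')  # 61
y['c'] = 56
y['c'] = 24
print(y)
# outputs {'x': 50, 'z': 82, 'c': 24}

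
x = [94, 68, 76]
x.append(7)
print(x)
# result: [94, 68, 76, 7]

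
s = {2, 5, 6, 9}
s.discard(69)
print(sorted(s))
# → [2, 5, 6, 9]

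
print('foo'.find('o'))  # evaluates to 1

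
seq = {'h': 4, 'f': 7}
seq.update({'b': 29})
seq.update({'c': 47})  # {'h': 4, 'f': 7, 'b': 29, 'c': 47}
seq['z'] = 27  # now {'h': 4, 'f': 7, 'b': 29, 'c': 47, 'z': 27}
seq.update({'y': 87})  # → {'h': 4, 'f': 7, 'b': 29, 'c': 47, 'z': 27, 'y': 87}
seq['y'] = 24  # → {'h': 4, 'f': 7, 'b': 29, 'c': 47, 'z': 27, 'y': 24}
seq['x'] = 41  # {'h': 4, 'f': 7, 'b': 29, 'c': 47, 'z': 27, 'y': 24, 'x': 41}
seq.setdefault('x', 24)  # 41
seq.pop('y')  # 24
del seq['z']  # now {'h': 4, 'f': 7, 'b': 29, 'c': 47, 'x': 41}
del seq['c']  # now {'h': 4, 'f': 7, 'b': 29, 'x': 41}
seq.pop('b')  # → 29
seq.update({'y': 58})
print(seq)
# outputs {'h': 4, 'f': 7, 'x': 41, 'y': 58}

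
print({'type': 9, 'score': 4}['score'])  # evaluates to 4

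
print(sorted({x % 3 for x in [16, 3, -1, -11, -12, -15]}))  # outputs [0, 1, 2]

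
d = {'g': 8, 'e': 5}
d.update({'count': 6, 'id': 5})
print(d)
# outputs {'g': 8, 'e': 5, 'count': 6, 'id': 5}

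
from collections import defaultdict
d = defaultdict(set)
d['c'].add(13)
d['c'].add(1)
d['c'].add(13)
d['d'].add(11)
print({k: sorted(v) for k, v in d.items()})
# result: {'c': [1, 13], 'd': [11]}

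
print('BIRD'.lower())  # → bird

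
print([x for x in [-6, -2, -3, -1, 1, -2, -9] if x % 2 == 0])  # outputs [-6, -2, -2]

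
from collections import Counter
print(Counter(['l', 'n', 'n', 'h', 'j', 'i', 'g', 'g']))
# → Counter({'n': 2, 'g': 2, 'l': 1, 'h': 1, 'j': 1, 'i': 1})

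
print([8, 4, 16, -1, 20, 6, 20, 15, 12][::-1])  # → [12, 15, 20, 6, 20, -1, 16, 4, 8]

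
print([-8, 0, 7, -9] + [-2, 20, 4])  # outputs [-8, 0, 7, -9, -2, 20, 4]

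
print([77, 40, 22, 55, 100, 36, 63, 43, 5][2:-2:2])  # [22, 100, 63]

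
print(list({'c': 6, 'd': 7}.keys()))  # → ['c', 'd']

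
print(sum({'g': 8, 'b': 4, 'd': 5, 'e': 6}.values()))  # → 23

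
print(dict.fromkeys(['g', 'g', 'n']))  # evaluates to {'g': None, 'n': None}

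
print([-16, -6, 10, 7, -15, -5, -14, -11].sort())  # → None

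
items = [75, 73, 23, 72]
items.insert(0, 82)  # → [82, 75, 73, 23, 72]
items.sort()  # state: [23, 72, 73, 75, 82]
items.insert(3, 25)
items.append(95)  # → [23, 72, 73, 25, 75, 82, 95]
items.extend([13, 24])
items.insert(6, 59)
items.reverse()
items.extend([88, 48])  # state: [24, 13, 95, 59, 82, 75, 25, 73, 72, 23, 88, 48]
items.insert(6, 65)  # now [24, 13, 95, 59, 82, 75, 65, 25, 73, 72, 23, 88, 48]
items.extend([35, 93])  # [24, 13, 95, 59, 82, 75, 65, 25, 73, 72, 23, 88, 48, 35, 93]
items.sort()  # [13, 23, 24, 25, 35, 48, 59, 65, 72, 73, 75, 82, 88, 93, 95]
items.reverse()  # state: [95, 93, 88, 82, 75, 73, 72, 65, 59, 48, 35, 25, 24, 23, 13]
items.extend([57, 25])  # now [95, 93, 88, 82, 75, 73, 72, 65, 59, 48, 35, 25, 24, 23, 13, 57, 25]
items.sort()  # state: [13, 23, 24, 25, 25, 35, 48, 57, 59, 65, 72, 73, 75, 82, 88, 93, 95]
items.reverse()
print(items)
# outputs [95, 93, 88, 82, 75, 73, 72, 65, 59, 57, 48, 35, 25, 25, 24, 23, 13]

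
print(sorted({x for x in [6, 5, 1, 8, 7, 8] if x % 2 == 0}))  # [6, 8]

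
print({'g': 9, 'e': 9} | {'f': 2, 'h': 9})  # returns {'g': 9, 'e': 9, 'f': 2, 'h': 9}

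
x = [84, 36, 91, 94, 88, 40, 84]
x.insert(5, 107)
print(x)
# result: [84, 36, 91, 94, 88, 107, 40, 84]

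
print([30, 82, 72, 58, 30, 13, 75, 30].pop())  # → 30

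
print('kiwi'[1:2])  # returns i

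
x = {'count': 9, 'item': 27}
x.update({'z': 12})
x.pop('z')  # 12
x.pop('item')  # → 27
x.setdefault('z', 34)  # 34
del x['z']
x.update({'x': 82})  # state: {'count': 9, 'x': 82}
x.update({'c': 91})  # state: {'count': 9, 'x': 82, 'c': 91}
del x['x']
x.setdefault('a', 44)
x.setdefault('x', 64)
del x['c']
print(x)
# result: {'count': 9, 'a': 44, 'x': 64}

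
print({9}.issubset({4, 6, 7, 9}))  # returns True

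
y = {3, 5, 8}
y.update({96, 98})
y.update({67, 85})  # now {3, 5, 8, 67, 85, 96, 98}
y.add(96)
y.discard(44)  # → {3, 5, 8, 67, 85, 96, 98}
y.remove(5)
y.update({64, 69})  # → {3, 8, 64, 67, 69, 85, 96, 98}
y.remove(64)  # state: {3, 8, 67, 69, 85, 96, 98}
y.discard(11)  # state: {3, 8, 67, 69, 85, 96, 98}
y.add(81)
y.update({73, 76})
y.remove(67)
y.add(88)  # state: {3, 8, 69, 73, 76, 81, 85, 88, 96, 98}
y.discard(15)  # {3, 8, 69, 73, 76, 81, 85, 88, 96, 98}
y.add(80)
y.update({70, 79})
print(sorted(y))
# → [3, 8, 69, 70, 73, 76, 79, 80, 81, 85, 88, 96, 98]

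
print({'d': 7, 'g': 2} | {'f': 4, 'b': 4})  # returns {'d': 7, 'g': 2, 'f': 4, 'b': 4}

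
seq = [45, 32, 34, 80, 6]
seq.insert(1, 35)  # [45, 35, 32, 34, 80, 6]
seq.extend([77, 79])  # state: [45, 35, 32, 34, 80, 6, 77, 79]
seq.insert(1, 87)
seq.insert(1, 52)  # [45, 52, 87, 35, 32, 34, 80, 6, 77, 79]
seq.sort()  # [6, 32, 34, 35, 45, 52, 77, 79, 80, 87]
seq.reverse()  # [87, 80, 79, 77, 52, 45, 35, 34, 32, 6]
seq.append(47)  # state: [87, 80, 79, 77, 52, 45, 35, 34, 32, 6, 47]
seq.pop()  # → 47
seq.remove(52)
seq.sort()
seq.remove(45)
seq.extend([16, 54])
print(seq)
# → [6, 32, 34, 35, 77, 79, 80, 87, 16, 54]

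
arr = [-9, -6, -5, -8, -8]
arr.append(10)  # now [-9, -6, -5, -8, -8, 10]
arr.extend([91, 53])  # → [-9, -6, -5, -8, -8, 10, 91, 53]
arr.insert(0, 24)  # [24, -9, -6, -5, -8, -8, 10, 91, 53]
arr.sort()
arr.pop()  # 91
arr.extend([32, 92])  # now [-9, -8, -8, -6, -5, 10, 24, 53, 32, 92]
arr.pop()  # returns 92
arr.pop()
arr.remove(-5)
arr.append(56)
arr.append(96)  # [-9, -8, -8, -6, 10, 24, 53, 56, 96]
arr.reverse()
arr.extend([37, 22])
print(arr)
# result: [96, 56, 53, 24, 10, -6, -8, -8, -9, 37, 22]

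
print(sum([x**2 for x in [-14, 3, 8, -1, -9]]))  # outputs 351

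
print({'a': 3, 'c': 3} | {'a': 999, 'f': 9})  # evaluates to {'a': 999, 'c': 3, 'f': 9}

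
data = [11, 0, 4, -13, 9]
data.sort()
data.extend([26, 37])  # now [-13, 0, 4, 9, 11, 26, 37]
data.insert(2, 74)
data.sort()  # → [-13, 0, 4, 9, 11, 26, 37, 74]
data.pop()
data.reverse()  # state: [37, 26, 11, 9, 4, 0, -13]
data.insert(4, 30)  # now [37, 26, 11, 9, 30, 4, 0, -13]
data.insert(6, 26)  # [37, 26, 11, 9, 30, 4, 26, 0, -13]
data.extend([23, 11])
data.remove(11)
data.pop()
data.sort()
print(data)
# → [-13, 0, 4, 9, 23, 26, 26, 30, 37]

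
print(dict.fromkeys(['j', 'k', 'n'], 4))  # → {'j': 4, 'k': 4, 'n': 4}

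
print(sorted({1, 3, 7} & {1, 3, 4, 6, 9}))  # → [1, 3]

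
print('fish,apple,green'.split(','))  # ['fish', 'apple', 'green']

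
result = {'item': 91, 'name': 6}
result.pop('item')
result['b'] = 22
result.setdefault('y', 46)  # 46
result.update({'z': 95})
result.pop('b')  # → 22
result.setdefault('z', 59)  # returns 95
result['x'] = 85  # {'name': 6, 'y': 46, 'z': 95, 'x': 85}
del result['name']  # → {'y': 46, 'z': 95, 'x': 85}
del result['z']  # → {'y': 46, 'x': 85}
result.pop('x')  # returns 85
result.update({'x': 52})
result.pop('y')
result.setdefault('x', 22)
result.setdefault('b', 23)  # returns 23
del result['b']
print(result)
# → {'x': 52}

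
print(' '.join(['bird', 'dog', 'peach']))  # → bird dog peach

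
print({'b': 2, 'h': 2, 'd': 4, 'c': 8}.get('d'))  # 4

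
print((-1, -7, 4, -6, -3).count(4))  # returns 1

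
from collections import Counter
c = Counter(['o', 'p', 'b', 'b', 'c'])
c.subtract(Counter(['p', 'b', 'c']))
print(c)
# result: Counter({'o': 1, 'b': 1, 'p': 0, 'c': 0})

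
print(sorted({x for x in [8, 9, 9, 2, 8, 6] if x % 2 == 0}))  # [2, 6, 8]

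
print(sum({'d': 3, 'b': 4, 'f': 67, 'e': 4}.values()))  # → 78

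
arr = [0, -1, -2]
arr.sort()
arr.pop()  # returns 0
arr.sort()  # [-2, -1]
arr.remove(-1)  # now [-2]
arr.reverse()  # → [-2]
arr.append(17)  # [-2, 17]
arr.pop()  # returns 17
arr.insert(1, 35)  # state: [-2, 35]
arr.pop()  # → 35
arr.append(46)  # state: [-2, 46]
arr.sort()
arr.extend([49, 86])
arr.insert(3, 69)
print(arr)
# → [-2, 46, 49, 69, 86]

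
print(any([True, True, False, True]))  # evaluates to True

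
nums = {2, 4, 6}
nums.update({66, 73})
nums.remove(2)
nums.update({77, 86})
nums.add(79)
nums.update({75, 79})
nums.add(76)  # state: {4, 6, 66, 73, 75, 76, 77, 79, 86}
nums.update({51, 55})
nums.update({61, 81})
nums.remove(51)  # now {4, 6, 55, 61, 66, 73, 75, 76, 77, 79, 81, 86}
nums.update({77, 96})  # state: {4, 6, 55, 61, 66, 73, 75, 76, 77, 79, 81, 86, 96}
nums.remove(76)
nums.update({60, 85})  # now {4, 6, 55, 60, 61, 66, 73, 75, 77, 79, 81, 85, 86, 96}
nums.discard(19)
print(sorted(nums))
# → [4, 6, 55, 60, 61, 66, 73, 75, 77, 79, 81, 85, 86, 96]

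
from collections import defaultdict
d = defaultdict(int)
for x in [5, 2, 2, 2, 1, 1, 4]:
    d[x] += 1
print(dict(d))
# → {5: 1, 2: 3, 1: 2, 4: 1}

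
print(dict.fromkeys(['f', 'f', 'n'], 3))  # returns {'f': 3, 'n': 3}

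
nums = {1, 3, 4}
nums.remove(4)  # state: {1, 3}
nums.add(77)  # {1, 3, 77}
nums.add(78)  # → {1, 3, 77, 78}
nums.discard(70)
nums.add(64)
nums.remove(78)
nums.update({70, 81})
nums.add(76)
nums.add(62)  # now {1, 3, 62, 64, 70, 76, 77, 81}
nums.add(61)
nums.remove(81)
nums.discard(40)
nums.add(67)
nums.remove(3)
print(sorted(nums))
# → [1, 61, 62, 64, 67, 70, 76, 77]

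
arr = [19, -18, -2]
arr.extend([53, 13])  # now [19, -18, -2, 53, 13]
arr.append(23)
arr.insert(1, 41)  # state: [19, 41, -18, -2, 53, 13, 23]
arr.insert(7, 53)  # [19, 41, -18, -2, 53, 13, 23, 53]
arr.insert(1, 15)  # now [19, 15, 41, -18, -2, 53, 13, 23, 53]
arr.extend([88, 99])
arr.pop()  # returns 99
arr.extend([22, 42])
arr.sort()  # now [-18, -2, 13, 15, 19, 22, 23, 41, 42, 53, 53, 88]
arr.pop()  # 88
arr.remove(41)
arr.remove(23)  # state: [-18, -2, 13, 15, 19, 22, 42, 53, 53]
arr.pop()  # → 53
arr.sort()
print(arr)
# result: [-18, -2, 13, 15, 19, 22, 42, 53]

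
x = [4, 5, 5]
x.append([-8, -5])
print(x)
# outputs [4, 5, 5, [-8, -5]]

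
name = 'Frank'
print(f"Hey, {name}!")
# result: Hey, Frank!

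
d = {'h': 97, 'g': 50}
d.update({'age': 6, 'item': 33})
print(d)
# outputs {'h': 97, 'g': 50, 'age': 6, 'item': 33}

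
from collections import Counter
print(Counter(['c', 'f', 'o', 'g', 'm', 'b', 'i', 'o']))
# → Counter({'o': 2, 'c': 1, 'f': 1, 'g': 1, 'm': 1, 'b': 1, 'i': 1})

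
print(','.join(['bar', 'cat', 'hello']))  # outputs bar,cat,hello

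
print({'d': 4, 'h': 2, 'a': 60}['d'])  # 4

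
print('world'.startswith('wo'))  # True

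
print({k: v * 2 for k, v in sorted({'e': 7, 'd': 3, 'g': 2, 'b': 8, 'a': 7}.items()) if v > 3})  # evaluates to {'a': 14, 'b': 16, 'e': 14}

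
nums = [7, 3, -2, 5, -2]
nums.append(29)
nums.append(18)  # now [7, 3, -2, 5, -2, 29, 18]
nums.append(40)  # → [7, 3, -2, 5, -2, 29, 18, 40]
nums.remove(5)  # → [7, 3, -2, -2, 29, 18, 40]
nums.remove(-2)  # [7, 3, -2, 29, 18, 40]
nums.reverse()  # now [40, 18, 29, -2, 3, 7]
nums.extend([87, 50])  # [40, 18, 29, -2, 3, 7, 87, 50]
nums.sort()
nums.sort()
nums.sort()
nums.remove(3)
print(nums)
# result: [-2, 7, 18, 29, 40, 50, 87]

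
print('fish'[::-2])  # hi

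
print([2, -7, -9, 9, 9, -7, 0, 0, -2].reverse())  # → None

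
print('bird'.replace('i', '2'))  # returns b2rd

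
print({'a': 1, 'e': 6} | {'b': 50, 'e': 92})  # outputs {'a': 1, 'e': 92, 'b': 50}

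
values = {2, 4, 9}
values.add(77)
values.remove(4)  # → {2, 9, 77}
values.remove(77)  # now {2, 9}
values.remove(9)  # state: {2}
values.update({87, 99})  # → {2, 87, 99}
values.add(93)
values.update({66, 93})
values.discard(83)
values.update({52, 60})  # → {2, 52, 60, 66, 87, 93, 99}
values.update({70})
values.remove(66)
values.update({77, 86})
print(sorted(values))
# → [2, 52, 60, 70, 77, 86, 87, 93, 99]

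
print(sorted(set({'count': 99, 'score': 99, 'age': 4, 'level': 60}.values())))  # [4, 60, 99]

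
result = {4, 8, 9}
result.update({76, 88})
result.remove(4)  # {8, 9, 76, 88}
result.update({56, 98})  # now {8, 9, 56, 76, 88, 98}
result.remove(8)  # {9, 56, 76, 88, 98}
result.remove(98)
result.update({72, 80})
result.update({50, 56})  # {9, 50, 56, 72, 76, 80, 88}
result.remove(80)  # {9, 50, 56, 72, 76, 88}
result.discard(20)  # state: {9, 50, 56, 72, 76, 88}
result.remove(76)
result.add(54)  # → {9, 50, 54, 56, 72, 88}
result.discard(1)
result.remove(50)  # {9, 54, 56, 72, 88}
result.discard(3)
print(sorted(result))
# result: [9, 54, 56, 72, 88]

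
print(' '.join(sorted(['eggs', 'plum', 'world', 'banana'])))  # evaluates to banana eggs plum world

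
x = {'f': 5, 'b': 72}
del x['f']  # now {'b': 72}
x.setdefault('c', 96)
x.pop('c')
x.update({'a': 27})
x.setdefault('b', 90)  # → 72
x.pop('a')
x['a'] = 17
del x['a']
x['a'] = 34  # {'b': 72, 'a': 34}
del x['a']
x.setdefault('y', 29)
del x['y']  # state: {'b': 72}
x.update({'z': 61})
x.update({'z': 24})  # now {'b': 72, 'z': 24}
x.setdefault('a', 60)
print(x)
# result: {'b': 72, 'z': 24, 'a': 60}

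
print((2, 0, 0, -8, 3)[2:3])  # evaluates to (0,)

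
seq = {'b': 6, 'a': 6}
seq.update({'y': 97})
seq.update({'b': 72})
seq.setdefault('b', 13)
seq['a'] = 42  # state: {'b': 72, 'a': 42, 'y': 97}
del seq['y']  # {'b': 72, 'a': 42}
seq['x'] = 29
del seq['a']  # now {'b': 72, 'x': 29}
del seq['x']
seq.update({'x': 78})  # {'b': 72, 'x': 78}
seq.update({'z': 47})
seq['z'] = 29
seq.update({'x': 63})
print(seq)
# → {'b': 72, 'x': 63, 'z': 29}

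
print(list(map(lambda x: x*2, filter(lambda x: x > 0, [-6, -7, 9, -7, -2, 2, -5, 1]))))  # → [18, 4, 2]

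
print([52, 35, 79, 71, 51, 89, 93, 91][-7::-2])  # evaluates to [35]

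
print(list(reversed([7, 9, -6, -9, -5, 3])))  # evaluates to [3, -5, -9, -6, 9, 7]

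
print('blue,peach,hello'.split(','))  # ['blue', 'peach', 'hello']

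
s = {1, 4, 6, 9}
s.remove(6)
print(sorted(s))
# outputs [1, 4, 9]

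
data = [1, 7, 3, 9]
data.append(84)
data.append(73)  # [1, 7, 3, 9, 84, 73]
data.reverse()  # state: [73, 84, 9, 3, 7, 1]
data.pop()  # 1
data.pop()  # 7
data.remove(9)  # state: [73, 84, 3]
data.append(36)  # [73, 84, 3, 36]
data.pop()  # 36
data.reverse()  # [3, 84, 73]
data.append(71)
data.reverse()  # [71, 73, 84, 3]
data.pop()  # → 3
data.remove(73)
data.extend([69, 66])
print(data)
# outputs [71, 84, 69, 66]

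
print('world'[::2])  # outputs wrd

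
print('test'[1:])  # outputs est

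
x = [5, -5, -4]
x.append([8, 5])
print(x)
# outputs [5, -5, -4, [8, 5]]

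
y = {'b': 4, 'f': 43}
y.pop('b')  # 4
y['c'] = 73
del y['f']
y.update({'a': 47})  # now {'c': 73, 'a': 47}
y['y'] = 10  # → {'c': 73, 'a': 47, 'y': 10}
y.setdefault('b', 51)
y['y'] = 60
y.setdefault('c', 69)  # 73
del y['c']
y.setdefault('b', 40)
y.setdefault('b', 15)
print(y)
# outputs {'a': 47, 'y': 60, 'b': 51}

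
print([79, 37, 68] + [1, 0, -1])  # [79, 37, 68, 1, 0, -1]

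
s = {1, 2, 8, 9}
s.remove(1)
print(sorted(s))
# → [2, 8, 9]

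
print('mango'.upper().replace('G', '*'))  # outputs MAN*O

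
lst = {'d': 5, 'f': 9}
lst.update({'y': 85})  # {'d': 5, 'f': 9, 'y': 85}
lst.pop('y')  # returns 85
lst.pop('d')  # 5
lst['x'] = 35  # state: {'f': 9, 'x': 35}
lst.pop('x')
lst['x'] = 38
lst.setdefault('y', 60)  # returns 60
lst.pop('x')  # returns 38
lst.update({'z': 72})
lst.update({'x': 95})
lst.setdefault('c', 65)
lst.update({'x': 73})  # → {'f': 9, 'y': 60, 'z': 72, 'x': 73, 'c': 65}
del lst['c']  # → {'f': 9, 'y': 60, 'z': 72, 'x': 73}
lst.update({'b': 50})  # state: {'f': 9, 'y': 60, 'z': 72, 'x': 73, 'b': 50}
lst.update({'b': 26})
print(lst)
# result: {'f': 9, 'y': 60, 'z': 72, 'x': 73, 'b': 26}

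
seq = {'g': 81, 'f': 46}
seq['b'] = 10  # {'g': 81, 'f': 46, 'b': 10}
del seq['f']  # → {'g': 81, 'b': 10}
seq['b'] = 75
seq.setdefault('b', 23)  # 75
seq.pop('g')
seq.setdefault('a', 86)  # 86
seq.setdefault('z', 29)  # 29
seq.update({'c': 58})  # {'b': 75, 'a': 86, 'z': 29, 'c': 58}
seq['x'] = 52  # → {'b': 75, 'a': 86, 'z': 29, 'c': 58, 'x': 52}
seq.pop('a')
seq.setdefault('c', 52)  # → 58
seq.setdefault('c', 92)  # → 58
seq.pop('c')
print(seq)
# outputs {'b': 75, 'z': 29, 'x': 52}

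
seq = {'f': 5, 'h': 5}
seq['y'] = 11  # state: {'f': 5, 'h': 5, 'y': 11}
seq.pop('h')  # 5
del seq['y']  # {'f': 5}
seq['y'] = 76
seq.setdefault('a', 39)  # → 39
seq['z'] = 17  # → {'f': 5, 'y': 76, 'a': 39, 'z': 17}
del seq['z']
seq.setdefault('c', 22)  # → 22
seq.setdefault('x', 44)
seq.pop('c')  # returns 22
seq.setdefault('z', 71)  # 71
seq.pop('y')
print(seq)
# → {'f': 5, 'a': 39, 'x': 44, 'z': 71}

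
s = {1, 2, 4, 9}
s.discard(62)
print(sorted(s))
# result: [1, 2, 4, 9]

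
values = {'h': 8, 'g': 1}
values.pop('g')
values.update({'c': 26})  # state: {'h': 8, 'c': 26}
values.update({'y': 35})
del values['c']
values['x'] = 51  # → {'h': 8, 'y': 35, 'x': 51}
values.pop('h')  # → 8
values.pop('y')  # 35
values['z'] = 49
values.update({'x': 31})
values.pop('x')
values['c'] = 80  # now {'z': 49, 'c': 80}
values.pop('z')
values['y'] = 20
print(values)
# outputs {'c': 80, 'y': 20}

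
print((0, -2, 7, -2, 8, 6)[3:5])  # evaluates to (-2, 8)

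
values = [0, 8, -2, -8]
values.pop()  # -8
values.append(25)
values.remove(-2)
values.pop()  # 25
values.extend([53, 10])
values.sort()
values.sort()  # [0, 8, 10, 53]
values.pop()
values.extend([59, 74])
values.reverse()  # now [74, 59, 10, 8, 0]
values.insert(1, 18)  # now [74, 18, 59, 10, 8, 0]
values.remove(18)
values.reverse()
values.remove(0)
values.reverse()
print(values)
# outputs [74, 59, 10, 8]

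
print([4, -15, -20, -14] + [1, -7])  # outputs [4, -15, -20, -14, 1, -7]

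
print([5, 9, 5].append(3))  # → None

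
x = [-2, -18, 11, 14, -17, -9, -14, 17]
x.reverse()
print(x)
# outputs [17, -14, -9, -17, 14, 11, -18, -2]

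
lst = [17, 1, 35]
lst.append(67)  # [17, 1, 35, 67]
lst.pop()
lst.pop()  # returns 35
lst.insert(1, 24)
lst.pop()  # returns 1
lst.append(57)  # [17, 24, 57]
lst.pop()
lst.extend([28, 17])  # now [17, 24, 28, 17]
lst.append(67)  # [17, 24, 28, 17, 67]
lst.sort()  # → [17, 17, 24, 28, 67]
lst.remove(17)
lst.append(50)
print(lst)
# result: [17, 24, 28, 67, 50]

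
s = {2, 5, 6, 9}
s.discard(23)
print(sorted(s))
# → [2, 5, 6, 9]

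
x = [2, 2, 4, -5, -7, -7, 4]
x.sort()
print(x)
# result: [-7, -7, -5, 2, 2, 4, 4]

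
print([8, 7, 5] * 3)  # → [8, 7, 5, 8, 7, 5, 8, 7, 5]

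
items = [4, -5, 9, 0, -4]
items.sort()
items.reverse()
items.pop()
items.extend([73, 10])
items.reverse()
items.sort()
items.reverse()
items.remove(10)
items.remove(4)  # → [73, 9, 0, -4]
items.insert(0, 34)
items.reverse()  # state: [-4, 0, 9, 73, 34]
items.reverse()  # [34, 73, 9, 0, -4]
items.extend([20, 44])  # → [34, 73, 9, 0, -4, 20, 44]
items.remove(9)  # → [34, 73, 0, -4, 20, 44]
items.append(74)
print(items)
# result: [34, 73, 0, -4, 20, 44, 74]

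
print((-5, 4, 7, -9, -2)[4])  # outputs -2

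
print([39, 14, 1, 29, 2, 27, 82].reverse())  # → None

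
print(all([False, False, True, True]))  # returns False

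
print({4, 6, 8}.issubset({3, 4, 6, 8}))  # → True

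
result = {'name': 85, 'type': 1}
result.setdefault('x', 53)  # 53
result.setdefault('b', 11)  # 11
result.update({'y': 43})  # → {'name': 85, 'type': 1, 'x': 53, 'b': 11, 'y': 43}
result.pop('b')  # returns 11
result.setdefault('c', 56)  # 56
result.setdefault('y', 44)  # 43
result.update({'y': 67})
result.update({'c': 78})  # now {'name': 85, 'type': 1, 'x': 53, 'y': 67, 'c': 78}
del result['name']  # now {'type': 1, 'x': 53, 'y': 67, 'c': 78}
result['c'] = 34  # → {'type': 1, 'x': 53, 'y': 67, 'c': 34}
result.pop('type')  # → 1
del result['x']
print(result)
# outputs {'y': 67, 'c': 34}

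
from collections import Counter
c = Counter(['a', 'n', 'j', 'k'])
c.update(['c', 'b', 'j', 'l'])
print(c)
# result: Counter({'j': 2, 'a': 1, 'n': 1, 'k': 1, 'c': 1, 'b': 1, 'l': 1})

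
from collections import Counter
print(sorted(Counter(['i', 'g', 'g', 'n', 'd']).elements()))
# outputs ['d', 'g', 'g', 'i', 'n']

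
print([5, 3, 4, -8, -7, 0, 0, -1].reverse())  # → None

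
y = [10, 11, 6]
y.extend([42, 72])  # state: [10, 11, 6, 42, 72]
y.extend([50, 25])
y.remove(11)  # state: [10, 6, 42, 72, 50, 25]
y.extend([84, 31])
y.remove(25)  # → [10, 6, 42, 72, 50, 84, 31]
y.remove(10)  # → [6, 42, 72, 50, 84, 31]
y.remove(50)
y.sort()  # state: [6, 31, 42, 72, 84]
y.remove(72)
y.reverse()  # [84, 42, 31, 6]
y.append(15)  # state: [84, 42, 31, 6, 15]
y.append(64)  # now [84, 42, 31, 6, 15, 64]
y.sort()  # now [6, 15, 31, 42, 64, 84]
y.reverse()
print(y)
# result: [84, 64, 42, 31, 15, 6]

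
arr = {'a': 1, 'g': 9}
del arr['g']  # {'a': 1}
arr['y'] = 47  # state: {'a': 1, 'y': 47}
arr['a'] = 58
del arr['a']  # {'y': 47}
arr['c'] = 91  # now {'y': 47, 'c': 91}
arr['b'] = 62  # {'y': 47, 'c': 91, 'b': 62}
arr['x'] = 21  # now {'y': 47, 'c': 91, 'b': 62, 'x': 21}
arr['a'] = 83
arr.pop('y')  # 47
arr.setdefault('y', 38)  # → 38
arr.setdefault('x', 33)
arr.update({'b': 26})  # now {'c': 91, 'b': 26, 'x': 21, 'a': 83, 'y': 38}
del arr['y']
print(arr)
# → {'c': 91, 'b': 26, 'x': 21, 'a': 83}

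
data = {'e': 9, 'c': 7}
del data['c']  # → {'e': 9}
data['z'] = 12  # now {'e': 9, 'z': 12}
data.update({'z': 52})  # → {'e': 9, 'z': 52}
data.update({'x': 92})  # {'e': 9, 'z': 52, 'x': 92}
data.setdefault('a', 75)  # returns 75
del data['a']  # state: {'e': 9, 'z': 52, 'x': 92}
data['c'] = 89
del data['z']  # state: {'e': 9, 'x': 92, 'c': 89}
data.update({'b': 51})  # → {'e': 9, 'x': 92, 'c': 89, 'b': 51}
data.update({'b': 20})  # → {'e': 9, 'x': 92, 'c': 89, 'b': 20}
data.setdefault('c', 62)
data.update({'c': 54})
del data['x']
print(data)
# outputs {'e': 9, 'c': 54, 'b': 20}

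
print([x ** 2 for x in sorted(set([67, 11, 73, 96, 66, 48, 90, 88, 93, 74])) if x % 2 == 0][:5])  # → [2304, 4356, 5476, 7744, 8100]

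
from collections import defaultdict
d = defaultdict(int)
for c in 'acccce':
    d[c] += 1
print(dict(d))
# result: {'a': 1, 'c': 4, 'e': 1}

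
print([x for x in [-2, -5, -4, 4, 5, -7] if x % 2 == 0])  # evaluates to [-2, -4, 4]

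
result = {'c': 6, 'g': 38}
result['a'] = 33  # {'c': 6, 'g': 38, 'a': 33}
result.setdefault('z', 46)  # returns 46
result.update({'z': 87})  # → {'c': 6, 'g': 38, 'a': 33, 'z': 87}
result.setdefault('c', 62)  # 6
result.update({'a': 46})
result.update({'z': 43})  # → {'c': 6, 'g': 38, 'a': 46, 'z': 43}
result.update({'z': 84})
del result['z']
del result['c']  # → {'g': 38, 'a': 46}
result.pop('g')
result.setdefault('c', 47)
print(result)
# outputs {'a': 46, 'c': 47}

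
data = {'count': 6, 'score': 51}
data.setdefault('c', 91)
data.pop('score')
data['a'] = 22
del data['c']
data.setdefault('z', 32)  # 32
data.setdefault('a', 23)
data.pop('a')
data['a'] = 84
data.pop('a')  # 84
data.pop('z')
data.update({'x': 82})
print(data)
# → {'count': 6, 'x': 82}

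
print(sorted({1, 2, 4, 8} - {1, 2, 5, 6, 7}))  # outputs [4, 8]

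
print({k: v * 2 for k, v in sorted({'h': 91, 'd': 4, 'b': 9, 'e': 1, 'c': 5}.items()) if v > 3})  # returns {'b': 18, 'c': 10, 'd': 8, 'h': 182}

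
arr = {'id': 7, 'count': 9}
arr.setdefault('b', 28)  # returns 28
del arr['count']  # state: {'id': 7, 'b': 28}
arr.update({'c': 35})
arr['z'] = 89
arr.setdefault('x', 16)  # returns 16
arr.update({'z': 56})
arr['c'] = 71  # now {'id': 7, 'b': 28, 'c': 71, 'z': 56, 'x': 16}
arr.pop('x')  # 16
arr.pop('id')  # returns 7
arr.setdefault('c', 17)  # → 71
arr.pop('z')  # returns 56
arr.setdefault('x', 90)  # 90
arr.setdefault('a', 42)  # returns 42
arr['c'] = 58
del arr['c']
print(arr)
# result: {'b': 28, 'x': 90, 'a': 42}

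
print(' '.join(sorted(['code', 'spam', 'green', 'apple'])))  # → apple code green spam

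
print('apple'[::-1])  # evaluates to elppa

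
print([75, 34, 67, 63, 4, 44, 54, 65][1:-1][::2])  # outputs [34, 63, 44]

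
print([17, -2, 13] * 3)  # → [17, -2, 13, 17, -2, 13, 17, -2, 13]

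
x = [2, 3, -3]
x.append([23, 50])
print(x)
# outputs [2, 3, -3, [23, 50]]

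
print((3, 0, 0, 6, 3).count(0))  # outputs 2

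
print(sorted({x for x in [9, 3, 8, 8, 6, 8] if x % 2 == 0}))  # [6, 8]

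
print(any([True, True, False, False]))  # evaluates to True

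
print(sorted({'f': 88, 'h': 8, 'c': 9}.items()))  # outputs [('c', 9), ('f', 88), ('h', 8)]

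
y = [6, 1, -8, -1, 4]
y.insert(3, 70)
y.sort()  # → [-8, -1, 1, 4, 6, 70]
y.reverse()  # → [70, 6, 4, 1, -1, -8]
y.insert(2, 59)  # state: [70, 6, 59, 4, 1, -1, -8]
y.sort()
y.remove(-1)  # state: [-8, 1, 4, 6, 59, 70]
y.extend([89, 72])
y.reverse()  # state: [72, 89, 70, 59, 6, 4, 1, -8]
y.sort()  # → [-8, 1, 4, 6, 59, 70, 72, 89]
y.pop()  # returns 89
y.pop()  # 72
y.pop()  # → 70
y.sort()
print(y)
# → [-8, 1, 4, 6, 59]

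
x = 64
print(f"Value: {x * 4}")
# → Value: 256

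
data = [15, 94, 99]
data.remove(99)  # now [15, 94]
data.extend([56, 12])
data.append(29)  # [15, 94, 56, 12, 29]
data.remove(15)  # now [94, 56, 12, 29]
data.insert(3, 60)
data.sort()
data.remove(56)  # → [12, 29, 60, 94]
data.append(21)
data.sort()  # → [12, 21, 29, 60, 94]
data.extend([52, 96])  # [12, 21, 29, 60, 94, 52, 96]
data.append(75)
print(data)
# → [12, 21, 29, 60, 94, 52, 96, 75]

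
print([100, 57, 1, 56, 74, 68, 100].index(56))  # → 3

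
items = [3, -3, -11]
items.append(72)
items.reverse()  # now [72, -11, -3, 3]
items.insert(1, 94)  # [72, 94, -11, -3, 3]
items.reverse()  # [3, -3, -11, 94, 72]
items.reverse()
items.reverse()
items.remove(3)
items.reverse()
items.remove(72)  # [94, -11, -3]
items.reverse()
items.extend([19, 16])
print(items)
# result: [-3, -11, 94, 19, 16]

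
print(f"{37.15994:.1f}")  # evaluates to 37.2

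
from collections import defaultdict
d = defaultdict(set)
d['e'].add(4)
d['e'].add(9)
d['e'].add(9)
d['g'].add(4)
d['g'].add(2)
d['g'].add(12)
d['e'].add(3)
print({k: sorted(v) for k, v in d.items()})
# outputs {'e': [3, 4, 9], 'g': [2, 4, 12]}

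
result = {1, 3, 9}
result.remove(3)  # {1, 9}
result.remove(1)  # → {9}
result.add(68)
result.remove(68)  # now {9}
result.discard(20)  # {9}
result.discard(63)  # {9}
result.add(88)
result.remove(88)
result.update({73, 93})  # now {9, 73, 93}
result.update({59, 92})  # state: {9, 59, 73, 92, 93}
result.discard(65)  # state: {9, 59, 73, 92, 93}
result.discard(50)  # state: {9, 59, 73, 92, 93}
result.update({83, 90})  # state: {9, 59, 73, 83, 90, 92, 93}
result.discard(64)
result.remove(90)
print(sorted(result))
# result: [9, 59, 73, 83, 92, 93]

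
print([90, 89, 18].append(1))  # None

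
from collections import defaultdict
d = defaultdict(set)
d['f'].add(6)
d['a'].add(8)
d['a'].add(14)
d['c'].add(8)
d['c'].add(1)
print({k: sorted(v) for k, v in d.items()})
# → {'f': [6], 'a': [8, 14], 'c': [1, 8]}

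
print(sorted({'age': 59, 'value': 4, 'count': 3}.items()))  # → [('age', 59), ('count', 3), ('value', 4)]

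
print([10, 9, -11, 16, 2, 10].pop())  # 10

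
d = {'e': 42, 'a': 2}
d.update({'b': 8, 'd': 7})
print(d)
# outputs {'e': 42, 'a': 2, 'b': 8, 'd': 7}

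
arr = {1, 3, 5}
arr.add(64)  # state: {1, 3, 5, 64}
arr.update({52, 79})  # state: {1, 3, 5, 52, 64, 79}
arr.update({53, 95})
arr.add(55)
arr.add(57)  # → {1, 3, 5, 52, 53, 55, 57, 64, 79, 95}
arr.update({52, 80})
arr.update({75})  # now {1, 3, 5, 52, 53, 55, 57, 64, 75, 79, 80, 95}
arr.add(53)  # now {1, 3, 5, 52, 53, 55, 57, 64, 75, 79, 80, 95}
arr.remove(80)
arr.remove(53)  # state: {1, 3, 5, 52, 55, 57, 64, 75, 79, 95}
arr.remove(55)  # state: {1, 3, 5, 52, 57, 64, 75, 79, 95}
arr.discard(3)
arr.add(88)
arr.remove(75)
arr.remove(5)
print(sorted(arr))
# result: [1, 52, 57, 64, 79, 88, 95]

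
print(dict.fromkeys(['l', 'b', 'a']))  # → {'l': None, 'b': None, 'a': None}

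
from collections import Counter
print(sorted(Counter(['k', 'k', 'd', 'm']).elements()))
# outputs ['d', 'k', 'k', 'm']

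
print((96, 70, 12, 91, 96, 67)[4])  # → 96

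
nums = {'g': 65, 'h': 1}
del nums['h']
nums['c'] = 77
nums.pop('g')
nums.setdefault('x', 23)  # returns 23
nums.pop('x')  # 23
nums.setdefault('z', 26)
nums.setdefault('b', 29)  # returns 29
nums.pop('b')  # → 29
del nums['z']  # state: {'c': 77}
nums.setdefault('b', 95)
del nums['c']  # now {'b': 95}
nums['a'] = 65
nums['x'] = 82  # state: {'b': 95, 'a': 65, 'x': 82}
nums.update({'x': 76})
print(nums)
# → {'b': 95, 'a': 65, 'x': 76}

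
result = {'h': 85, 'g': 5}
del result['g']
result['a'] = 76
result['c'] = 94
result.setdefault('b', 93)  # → 93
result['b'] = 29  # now {'h': 85, 'a': 76, 'c': 94, 'b': 29}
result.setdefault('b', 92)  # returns 29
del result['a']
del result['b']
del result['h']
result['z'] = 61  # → {'c': 94, 'z': 61}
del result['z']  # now {'c': 94}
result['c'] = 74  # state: {'c': 74}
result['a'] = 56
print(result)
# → {'c': 74, 'a': 56}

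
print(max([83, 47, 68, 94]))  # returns 94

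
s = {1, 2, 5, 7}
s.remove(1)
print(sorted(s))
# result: [2, 5, 7]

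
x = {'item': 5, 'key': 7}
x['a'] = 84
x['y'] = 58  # {'item': 5, 'key': 7, 'a': 84, 'y': 58}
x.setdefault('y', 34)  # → 58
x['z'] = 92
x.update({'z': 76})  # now {'item': 5, 'key': 7, 'a': 84, 'y': 58, 'z': 76}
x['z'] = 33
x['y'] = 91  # {'item': 5, 'key': 7, 'a': 84, 'y': 91, 'z': 33}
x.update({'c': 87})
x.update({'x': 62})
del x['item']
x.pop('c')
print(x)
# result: {'key': 7, 'a': 84, 'y': 91, 'z': 33, 'x': 62}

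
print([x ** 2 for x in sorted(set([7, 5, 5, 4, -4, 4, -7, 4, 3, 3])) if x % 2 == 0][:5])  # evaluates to [16, 16]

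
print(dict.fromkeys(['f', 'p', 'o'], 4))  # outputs {'f': 4, 'p': 4, 'o': 4}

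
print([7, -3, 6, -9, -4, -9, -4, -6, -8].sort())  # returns None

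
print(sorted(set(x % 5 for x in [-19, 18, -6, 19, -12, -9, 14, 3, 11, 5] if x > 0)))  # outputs [0, 1, 3, 4]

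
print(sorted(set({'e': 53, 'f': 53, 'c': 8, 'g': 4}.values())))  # [4, 8, 53]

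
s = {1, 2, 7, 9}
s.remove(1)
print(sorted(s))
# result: [2, 7, 9]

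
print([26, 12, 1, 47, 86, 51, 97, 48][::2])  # [26, 1, 86, 97]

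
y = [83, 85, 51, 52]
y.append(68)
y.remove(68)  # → [83, 85, 51, 52]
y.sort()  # [51, 52, 83, 85]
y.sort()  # [51, 52, 83, 85]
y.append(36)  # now [51, 52, 83, 85, 36]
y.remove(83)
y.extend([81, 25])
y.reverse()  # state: [25, 81, 36, 85, 52, 51]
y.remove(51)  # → [25, 81, 36, 85, 52]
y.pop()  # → 52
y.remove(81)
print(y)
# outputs [25, 36, 85]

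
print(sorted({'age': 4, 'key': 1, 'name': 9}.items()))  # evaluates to [('age', 4), ('key', 1), ('name', 9)]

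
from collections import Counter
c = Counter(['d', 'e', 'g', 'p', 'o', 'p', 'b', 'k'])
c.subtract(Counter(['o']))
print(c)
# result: Counter({'p': 2, 'd': 1, 'e': 1, 'g': 1, 'b': 1, 'k': 1, 'o': 0})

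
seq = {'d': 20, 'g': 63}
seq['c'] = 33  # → {'d': 20, 'g': 63, 'c': 33}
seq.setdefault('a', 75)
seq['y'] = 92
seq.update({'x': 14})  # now {'d': 20, 'g': 63, 'c': 33, 'a': 75, 'y': 92, 'x': 14}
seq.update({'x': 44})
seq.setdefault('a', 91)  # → 75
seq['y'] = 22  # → {'d': 20, 'g': 63, 'c': 33, 'a': 75, 'y': 22, 'x': 44}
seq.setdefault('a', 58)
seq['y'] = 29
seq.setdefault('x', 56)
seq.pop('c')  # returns 33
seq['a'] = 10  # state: {'d': 20, 'g': 63, 'a': 10, 'y': 29, 'x': 44}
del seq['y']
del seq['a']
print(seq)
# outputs {'d': 20, 'g': 63, 'x': 44}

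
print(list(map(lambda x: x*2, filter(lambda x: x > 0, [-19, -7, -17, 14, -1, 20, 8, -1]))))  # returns [28, 40, 16]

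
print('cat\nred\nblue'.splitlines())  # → ['cat', 'red', 'blue']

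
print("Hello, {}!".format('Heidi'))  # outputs Hello, Heidi!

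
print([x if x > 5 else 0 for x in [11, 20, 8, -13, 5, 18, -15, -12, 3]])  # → [11, 20, 8, 0, 0, 18, 0, 0, 0]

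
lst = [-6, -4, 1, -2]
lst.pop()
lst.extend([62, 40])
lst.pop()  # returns 40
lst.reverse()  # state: [62, 1, -4, -6]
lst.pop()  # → -6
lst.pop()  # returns -4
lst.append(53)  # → [62, 1, 53]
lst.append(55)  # [62, 1, 53, 55]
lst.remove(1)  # [62, 53, 55]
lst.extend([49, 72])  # [62, 53, 55, 49, 72]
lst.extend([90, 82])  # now [62, 53, 55, 49, 72, 90, 82]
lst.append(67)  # [62, 53, 55, 49, 72, 90, 82, 67]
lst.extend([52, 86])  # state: [62, 53, 55, 49, 72, 90, 82, 67, 52, 86]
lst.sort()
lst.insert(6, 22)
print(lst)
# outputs [49, 52, 53, 55, 62, 67, 22, 72, 82, 86, 90]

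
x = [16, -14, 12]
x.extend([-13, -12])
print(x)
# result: [16, -14, 12, -13, -12]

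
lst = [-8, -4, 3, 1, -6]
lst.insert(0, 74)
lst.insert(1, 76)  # [74, 76, -8, -4, 3, 1, -6]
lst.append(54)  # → [74, 76, -8, -4, 3, 1, -6, 54]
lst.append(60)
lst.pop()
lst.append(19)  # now [74, 76, -8, -4, 3, 1, -6, 54, 19]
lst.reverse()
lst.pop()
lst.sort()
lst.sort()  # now [-8, -6, -4, 1, 3, 19, 54, 76]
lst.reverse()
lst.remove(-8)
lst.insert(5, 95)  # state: [76, 54, 19, 3, 1, 95, -4, -6]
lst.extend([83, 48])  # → [76, 54, 19, 3, 1, 95, -4, -6, 83, 48]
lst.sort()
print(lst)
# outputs [-6, -4, 1, 3, 19, 48, 54, 76, 83, 95]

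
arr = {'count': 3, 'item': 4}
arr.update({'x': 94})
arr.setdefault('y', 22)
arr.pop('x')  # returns 94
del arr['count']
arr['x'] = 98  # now {'item': 4, 'y': 22, 'x': 98}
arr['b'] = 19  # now {'item': 4, 'y': 22, 'x': 98, 'b': 19}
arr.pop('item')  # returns 4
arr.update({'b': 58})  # {'y': 22, 'x': 98, 'b': 58}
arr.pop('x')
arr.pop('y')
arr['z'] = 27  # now {'b': 58, 'z': 27}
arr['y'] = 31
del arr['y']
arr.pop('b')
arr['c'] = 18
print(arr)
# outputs {'z': 27, 'c': 18}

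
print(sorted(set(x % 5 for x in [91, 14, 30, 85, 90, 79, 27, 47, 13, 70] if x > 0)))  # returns [0, 1, 2, 3, 4]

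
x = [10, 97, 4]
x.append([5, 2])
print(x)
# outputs [10, 97, 4, [5, 2]]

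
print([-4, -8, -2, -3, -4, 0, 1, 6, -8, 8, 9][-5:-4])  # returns [1]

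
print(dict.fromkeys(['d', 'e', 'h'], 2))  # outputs {'d': 2, 'e': 2, 'h': 2}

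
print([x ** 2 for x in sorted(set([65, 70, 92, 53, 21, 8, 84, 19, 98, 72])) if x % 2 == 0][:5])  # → [64, 4900, 5184, 7056, 8464]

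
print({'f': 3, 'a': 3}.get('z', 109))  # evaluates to 109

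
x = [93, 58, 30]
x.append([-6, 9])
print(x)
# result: [93, 58, 30, [-6, 9]]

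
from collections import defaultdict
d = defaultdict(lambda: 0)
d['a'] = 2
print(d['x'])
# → 0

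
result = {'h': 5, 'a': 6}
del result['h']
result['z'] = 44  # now {'a': 6, 'z': 44}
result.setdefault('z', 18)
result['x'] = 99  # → {'a': 6, 'z': 44, 'x': 99}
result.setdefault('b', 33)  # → 33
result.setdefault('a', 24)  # 6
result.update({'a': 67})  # {'a': 67, 'z': 44, 'x': 99, 'b': 33}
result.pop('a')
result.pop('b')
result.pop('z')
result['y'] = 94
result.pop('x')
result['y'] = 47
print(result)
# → {'y': 47}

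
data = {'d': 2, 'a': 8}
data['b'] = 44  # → {'d': 2, 'a': 8, 'b': 44}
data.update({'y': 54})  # {'d': 2, 'a': 8, 'b': 44, 'y': 54}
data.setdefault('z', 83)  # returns 83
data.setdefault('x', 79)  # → 79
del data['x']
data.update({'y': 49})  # {'d': 2, 'a': 8, 'b': 44, 'y': 49, 'z': 83}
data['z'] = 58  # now {'d': 2, 'a': 8, 'b': 44, 'y': 49, 'z': 58}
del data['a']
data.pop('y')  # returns 49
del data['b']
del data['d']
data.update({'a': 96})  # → {'z': 58, 'a': 96}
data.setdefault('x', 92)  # 92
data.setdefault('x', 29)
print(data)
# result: {'z': 58, 'a': 96, 'x': 92}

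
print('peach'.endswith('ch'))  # True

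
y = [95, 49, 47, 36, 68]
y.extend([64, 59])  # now [95, 49, 47, 36, 68, 64, 59]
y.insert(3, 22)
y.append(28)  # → [95, 49, 47, 22, 36, 68, 64, 59, 28]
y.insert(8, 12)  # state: [95, 49, 47, 22, 36, 68, 64, 59, 12, 28]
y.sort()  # [12, 22, 28, 36, 47, 49, 59, 64, 68, 95]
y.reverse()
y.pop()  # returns 12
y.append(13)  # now [95, 68, 64, 59, 49, 47, 36, 28, 22, 13]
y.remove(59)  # [95, 68, 64, 49, 47, 36, 28, 22, 13]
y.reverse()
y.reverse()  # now [95, 68, 64, 49, 47, 36, 28, 22, 13]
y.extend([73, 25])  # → [95, 68, 64, 49, 47, 36, 28, 22, 13, 73, 25]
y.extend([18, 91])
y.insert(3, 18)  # [95, 68, 64, 18, 49, 47, 36, 28, 22, 13, 73, 25, 18, 91]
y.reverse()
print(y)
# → [91, 18, 25, 73, 13, 22, 28, 36, 47, 49, 18, 64, 68, 95]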